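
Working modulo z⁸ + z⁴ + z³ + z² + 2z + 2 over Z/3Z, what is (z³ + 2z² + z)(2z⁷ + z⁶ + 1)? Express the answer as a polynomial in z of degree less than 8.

z^7 + z^6 + 2z^5 + z^4 + 2z^2 + z + 1

Multiply in Z/3Z[z]: (z³ + 2z² + z)·(2z⁷ + z⁶ + 1) = 2z¹⁰ + 2z⁹ + z⁸ + z⁷ + z³ + 2z² + z.
Reduce using z⁸ ≡ 2z⁴ + 2z³ + 2z² + z + 1 (mod z⁸ + z⁴ + z³ + z² + 2z + 2).
Reduced: z⁷ + z⁶ + 2z⁵ + z⁴ + 2z² + z + 1.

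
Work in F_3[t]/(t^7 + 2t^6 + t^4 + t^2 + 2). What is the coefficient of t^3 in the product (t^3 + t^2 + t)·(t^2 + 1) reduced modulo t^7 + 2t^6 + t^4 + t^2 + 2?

Multiply in F_3[t]: (t^3 + t^2 + t)·(t^2 + 1) = t^5 + t^4 + 2t^3 + t^2 + t.
Reduced: t^5 + t^4 + 2t^3 + t^2 + t.

2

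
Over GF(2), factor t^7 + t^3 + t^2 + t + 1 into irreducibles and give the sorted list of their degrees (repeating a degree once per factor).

Write g(t) = t^7 + t^3 + t^2 + t + 1.
Roots in GF(2): g(0) = 1; g(1) = 1.
Complete factorization: g(t) = (t^7 + t^3 + t^2 + t + 1).
Factor degrees with multiplicity: 7 = 7.

7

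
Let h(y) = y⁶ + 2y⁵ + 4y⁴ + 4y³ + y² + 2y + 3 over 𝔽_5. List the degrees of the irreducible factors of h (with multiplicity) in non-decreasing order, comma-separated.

Roots in 𝔽_5: h(0) = 3; h(1) = 2; h(2) = 0 → root; h(3) = 0 → root; h(4) = 1.
Linear factors from roots: (y + 3), (y + 2).
Complete factorization: h(y) = (y + 2)·(y + 3)·(y² + 3y + 4)·(y² + 4y + 2).
Factor degrees with multiplicity: 1 + 1 + 2 + 2 = 6.

1, 1, 2, 2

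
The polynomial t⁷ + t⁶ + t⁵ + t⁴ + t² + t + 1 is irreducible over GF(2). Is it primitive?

Yes

Write f(t) = t⁷ + t⁶ + t⁵ + t⁴ + t² + t + 1.
|GF(2^7)^×| = 2^7 − 1 = 127. Prime factorization: 127 = 127.
f is primitive ⇔ t has order 127 in GF(2)[t]/(f), i.e. t^(127/q) ≠ 1 for each prime q | 127.
t^(1) mod f = t.
None equal 1, so t has full order 127; f is primitive.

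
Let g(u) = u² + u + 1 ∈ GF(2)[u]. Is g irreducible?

Check for roots in GF(2): g(0) = 1; g(1) = 1.
No roots. A degree-2 polynomial over a field with no linear factor is irreducible.

Yes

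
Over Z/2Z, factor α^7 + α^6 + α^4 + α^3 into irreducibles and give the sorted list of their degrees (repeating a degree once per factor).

Write f(α) = α^7 + α^6 + α^4 + α^3.
Roots in Z/2Z: f(0) = 0 → root; f(1) = 0 → root.
Linear factors from roots: (α), (α + 1).
Complete factorization: f(α) = (α + 1)^2·(α)^3·(α^2 + α + 1).
Factor degrees with multiplicity: 1 + 1 + 1 + 1 + 1 + 2 = 7.

1, 1, 1, 1, 1, 2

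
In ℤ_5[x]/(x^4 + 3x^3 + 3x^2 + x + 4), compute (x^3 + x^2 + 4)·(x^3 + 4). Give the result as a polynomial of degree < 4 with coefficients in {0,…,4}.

Multiply in ℤ_5[x]: (x^3 + x^2 + 4)·(x^3 + 4) = x^6 + x^5 + 3x^3 + 4x^2 + 1.
Reduce using x^4 ≡ 2x^3 + 2x^2 + 4x + 1 (mod x^4 + 3x^3 + 3x^2 + x + 4).
Reduced: 4x^3 + 3x^2 + 4.

4x^3 + 3x^2 + 4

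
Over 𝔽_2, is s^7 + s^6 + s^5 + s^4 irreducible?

Write f(s) = s^7 + s^6 + s^5 + s^4.
Check for roots in 𝔽_2: f(0) = 0 → root; f(1) = 0 → root.
f(0) = 0, so (s) divides f(s); f is reducible.

No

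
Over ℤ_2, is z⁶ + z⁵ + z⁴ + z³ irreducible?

No

Write P(z) = z⁶ + z⁵ + z⁴ + z³.
Check for roots in ℤ_2: P(0) = 0 → root; P(1) = 0 → root.
P(0) = 0, so (z) divides P(z); P is reducible.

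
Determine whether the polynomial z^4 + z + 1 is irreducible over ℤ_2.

Write m(z) = z^4 + z + 1.
Check for roots in ℤ_2: m(0) = 1; m(1) = 1.
No roots, so no linear factors.
Monic irreducibles of degree 2 over GF(2): z^2 + z + 1.
None of them divide m (all give nonzero remainder).
No irreducible factor of degree ≤ 2 exists, so m is irreducible over GF(2).

Yes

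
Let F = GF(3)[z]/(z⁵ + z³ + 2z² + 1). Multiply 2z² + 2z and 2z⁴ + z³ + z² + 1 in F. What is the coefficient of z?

Multiply in GF(3)[z]: (2z² + 2z)·(2z⁴ + z³ + z² + 1) = z⁶ + z⁴ + 2z³ + 2z² + 2z.
Reduce using z⁵ ≡ 2z³ + z² + 2 (mod z⁵ + z³ + 2z² + 1).
Reduced: 2z² + z.

1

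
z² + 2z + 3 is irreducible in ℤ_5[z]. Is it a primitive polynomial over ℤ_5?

Write f(z) = z² + 2z + 3.
|GF(5^2)^×| = 5^2 − 1 = 24. Prime factorization: 24 = 2^3·3.
f is primitive ⇔ z has order 24 in GF(5)[z]/(f), i.e. z^(24/q) ≠ 1 for each prime q | 24.
z^(12) mod f = 4.
z^(8) mod f = 4z + 1.
None equal 1, so z has full order 24; f is primitive.

Yes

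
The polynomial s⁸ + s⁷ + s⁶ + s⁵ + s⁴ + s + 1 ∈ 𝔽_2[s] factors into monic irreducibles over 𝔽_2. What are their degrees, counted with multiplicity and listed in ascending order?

8

Write g(s) = s⁸ + s⁷ + s⁶ + s⁵ + s⁴ + s + 1.
Roots in 𝔽_2: g(0) = 1; g(1) = 1.
Complete factorization: g(s) = (s⁸ + s⁷ + s⁶ + s⁵ + s⁴ + s + 1).
Factor degrees with multiplicity: 8 = 8.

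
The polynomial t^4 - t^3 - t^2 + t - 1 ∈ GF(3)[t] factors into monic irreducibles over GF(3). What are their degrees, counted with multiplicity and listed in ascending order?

4

Write g(t) = t^4 - t^3 - t^2 + t - 1.
Roots in GF(3): g(0) = 2; g(1) = 2; g(2) = 2.
Complete factorization: g(t) = (t^4 - t^3 - t^2 + t - 1).
Factor degrees with multiplicity: 4 = 4.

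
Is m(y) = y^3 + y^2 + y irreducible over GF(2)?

No

Check for roots in GF(2): m(0) = 0 → root; m(1) = 1.
m(0) = 0, so (y) divides m(y); m is reducible.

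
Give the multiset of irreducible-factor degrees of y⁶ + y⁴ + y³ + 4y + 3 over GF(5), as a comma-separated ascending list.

1, 1, 2, 2

Write h(y) = y⁶ + y⁴ + y³ + 4y + 3.
Roots in GF(5): h(0) = 3; h(1) = 0 → root; h(2) = 4; h(3) = 2; h(4) = 0 → root.
Linear factors from roots: (y + 4), (y + 1).
Complete factorization: h(y) = (y + 1)·(y + 4)·(y² + y + 1)·(y² + 4y + 2).
Factor degrees with multiplicity: 1 + 1 + 2 + 2 = 6.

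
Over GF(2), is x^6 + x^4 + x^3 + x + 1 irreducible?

Write h(x) = x^6 + x^4 + x^3 + x + 1.
Check for roots in GF(2): h(0) = 1; h(1) = 1.
No roots, so no linear factors.
Monic irreducibles of degree 2 over GF(2): x^2 + x + 1.
None of them divide h (all give nonzero remainder).
Monic irreducibles of degree 3 over GF(2): x^3 + x + 1, x^3 + x^2 + 1.
None of them divide h (all give nonzero remainder).
No irreducible factor of degree ≤ 3 exists, so h is irreducible over GF(2).

Yes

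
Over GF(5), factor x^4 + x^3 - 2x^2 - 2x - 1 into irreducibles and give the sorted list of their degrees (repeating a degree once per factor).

2, 2

Write f(x) = x^4 + x^3 - 2x^2 - 2x - 1.
Roots in GF(5): f(0) = 4; f(1) = 2; f(2) = 1; f(3) = 3; f(4) = 4.
Complete factorization: f(x) = (x^2 + 2x - 1)·(x^2 - x + 1).
Factor degrees with multiplicity: 2 + 2 = 4.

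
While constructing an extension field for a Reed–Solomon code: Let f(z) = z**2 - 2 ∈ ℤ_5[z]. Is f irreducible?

Yes

Check for roots in ℤ_5: f(0) = 3; f(1) = 4; f(2) = 2; f(3) = 2; f(4) = 4.
No roots. A degree-2 polynomial over a field with no linear factor is irreducible.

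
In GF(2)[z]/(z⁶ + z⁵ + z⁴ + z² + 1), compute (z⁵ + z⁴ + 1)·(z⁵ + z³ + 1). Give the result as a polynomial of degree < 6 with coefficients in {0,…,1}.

z^5 + z + 1

Multiply in GF(2)[z]: (z⁵ + z⁴ + 1)·(z⁵ + z³ + 1) = z¹⁰ + z⁹ + z⁸ + z⁷ + z⁴ + z³ + 1.
Reduce using z⁶ ≡ z⁵ + z⁴ + z² + 1 (mod z⁶ + z⁵ + z⁴ + z² + 1).
Reduced: z⁵ + z + 1.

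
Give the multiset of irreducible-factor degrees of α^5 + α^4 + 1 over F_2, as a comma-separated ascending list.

2, 3

Write g(α) = α^5 + α^4 + 1.
Roots in F_2: g(0) = 1; g(1) = 1.
Complete factorization: g(α) = (α^2 + α + 1)·(α^3 + α + 1).
Factor degrees with multiplicity: 2 + 3 = 5.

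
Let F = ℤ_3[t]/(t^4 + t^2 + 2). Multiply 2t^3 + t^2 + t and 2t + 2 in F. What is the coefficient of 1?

Multiply in ℤ_3[t]: (2t^3 + t^2 + t)·(2t + 2) = t^4 + t^2 + 2t.
Reduce using t^4 ≡ 2t^2 + 1 (mod t^4 + t^2 + 2).
Reduced: 2t + 1.

1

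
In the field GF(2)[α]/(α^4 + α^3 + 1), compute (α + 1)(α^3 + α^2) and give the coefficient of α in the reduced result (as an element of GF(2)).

0

Multiply in GF(2)[α]: (α + 1)·(α^3 + α^2) = α^4 + α^2.
Reduce using α^4 ≡ α^3 + 1 (mod α^4 + α^3 + 1).
Reduced: α^3 + α^2 + 1.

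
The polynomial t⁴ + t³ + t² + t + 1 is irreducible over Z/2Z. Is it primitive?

Write f(t) = t⁴ + t³ + t² + t + 1.
|GF(2^4)^×| = 2^4 − 1 = 15. Prime factorization: 15 = 3·5.
f is primitive ⇔ t has order 15 in GF(2)[t]/(f), i.e. t^(15/q) ≠ 1 for each prime q | 15.
t^(5) mod f = 1
t^(3) mod f = t³.
Since t^(5) = 1, the order of t divides 5 < 15; not primitive.

No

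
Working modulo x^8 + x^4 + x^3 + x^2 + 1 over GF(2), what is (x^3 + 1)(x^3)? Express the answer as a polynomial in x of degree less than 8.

Multiply in GF(2)[x]: (x^3 + 1)·(x^3) = x^6 + x^3.
Reduced: x^6 + x^3.

x^6 + x^3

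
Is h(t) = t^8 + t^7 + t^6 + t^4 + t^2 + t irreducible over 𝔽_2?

Check for roots in 𝔽_2: h(0) = 0 → root; h(1) = 0 → root.
h(0) = 0, so (t) divides h(t); h is reducible.

No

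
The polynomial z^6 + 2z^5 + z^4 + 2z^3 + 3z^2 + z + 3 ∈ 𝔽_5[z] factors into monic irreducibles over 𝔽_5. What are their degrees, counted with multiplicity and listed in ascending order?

Write g(z) = z^6 + 2z^5 + z^4 + 2z^3 + 3z^2 + z + 3.
Roots in 𝔽_5: g(0) = 3; g(1) = 3; g(2) = 2; g(3) = 3; g(4) = 3.
Complete factorization: g(z) = (z^6 + 2z^5 + z^4 + 2z^3 + 3z^2 + z + 3).
Factor degrees with multiplicity: 6 = 6.

6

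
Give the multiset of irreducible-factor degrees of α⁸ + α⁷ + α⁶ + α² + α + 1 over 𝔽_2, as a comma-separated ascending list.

Write g(α) = α⁸ + α⁷ + α⁶ + α² + α + 1.
Roots in 𝔽_2: g(0) = 1; g(1) = 0 → root.
Linear factors from roots: (α + 1).
Complete factorization: g(α) = (α + 1)^2·(α² + α + 1)^3.
Factor degrees with multiplicity: 1 + 1 + 2 + 2 + 2 = 8.

1, 1, 2, 2, 2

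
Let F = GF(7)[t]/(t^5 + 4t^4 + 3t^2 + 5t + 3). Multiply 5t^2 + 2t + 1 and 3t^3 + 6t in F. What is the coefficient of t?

1

Multiply in GF(7)[t]: (5t^2 + 2t + 1)·(3t^3 + 6t) = t^5 + 6t^4 + 5t^3 + 5t^2 + 6t.
Reduce using t^5 ≡ 3t^4 + 4t^2 + 2t + 4 (mod t^5 + 4t^4 + 3t^2 + 5t + 3).
Reduced: 2t^4 + 5t^3 + 2t^2 + t + 4.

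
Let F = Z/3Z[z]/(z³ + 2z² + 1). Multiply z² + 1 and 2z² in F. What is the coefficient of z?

1

Multiply in Z/3Z[z]: (z² + 1)·(2z²) = 2z⁴ + 2z².
Reduce using z³ ≡ z² + 2 (mod z³ + 2z² + 1).
Reduced: z² + z + 1.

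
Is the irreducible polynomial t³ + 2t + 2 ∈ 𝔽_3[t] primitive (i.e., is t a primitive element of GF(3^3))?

No

Write f(t) = t³ + 2t + 2.
|GF(3^3)^×| = 3^3 − 1 = 26. Prime factorization: 26 = 2·13.
f is primitive ⇔ t has order 26 in GF(3)[t]/(f), i.e. t^(26/q) ≠ 1 for each prime q | 26.
t^(13) mod f = 1
t^(2) mod f = t².
Since t^(13) = 1, the order of t divides 13 < 26; not primitive.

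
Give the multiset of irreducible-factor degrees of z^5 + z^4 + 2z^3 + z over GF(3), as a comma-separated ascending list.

1, 1, 3

Write g(z) = z^5 + z^4 + 2z^3 + z.
Roots in GF(3): g(0) = 0 → root; g(1) = 2; g(2) = 0 → root.
Linear factors from roots: (z), (z + 1).
Complete factorization: g(z) = (z)·(z + 1)·(z^3 + 2z + 1).
Factor degrees with multiplicity: 1 + 1 + 3 = 5.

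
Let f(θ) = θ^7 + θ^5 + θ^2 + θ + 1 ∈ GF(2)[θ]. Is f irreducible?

Yes

Check for roots in GF(2): f(0) = 1; f(1) = 1.
No roots, so no linear factors.
Monic irreducibles of degree 2 over GF(2): θ^2 + θ + 1.
None of them divide f (all give nonzero remainder).
Monic irreducibles of degree 3 over GF(2): θ^3 + θ + 1, θ^3 + θ^2 + 1.
None of them divide f (all give nonzero remainder).
No irreducible factor of degree ≤ 3 exists, so f is irreducible over GF(2).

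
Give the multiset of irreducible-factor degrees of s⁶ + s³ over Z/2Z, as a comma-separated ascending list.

Write h(s) = s⁶ + s³.
Roots in Z/2Z: h(0) = 0 → root; h(1) = 0 → root.
Linear factors from roots: (s), (s + 1).
Complete factorization: h(s) = (s + 1)·(s)^3·(s² + s + 1).
Factor degrees with multiplicity: 1 + 1 + 1 + 1 + 2 = 6.

1, 1, 1, 1, 2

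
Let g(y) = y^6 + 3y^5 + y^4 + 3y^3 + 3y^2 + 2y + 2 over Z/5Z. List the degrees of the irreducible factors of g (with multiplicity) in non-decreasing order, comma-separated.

1, 1, 2, 2

Roots in Z/5Z: g(0) = 2; g(1) = 0 → root; g(2) = 3; g(3) = 0 → root; g(4) = 4.
Linear factors from roots: (y + 4), (y + 2).
Complete factorization: g(y) = (y + 2)·(y + 4)·(y^2 + 3)·(y^2 + 2y + 3).
Factor degrees with multiplicity: 1 + 1 + 2 + 2 = 6.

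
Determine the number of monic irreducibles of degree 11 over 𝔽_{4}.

381300

The number of monic irreducibles of degree 11 over GF(4) is (1/11)·Σ_{d∣11} μ(11/d) 4^d.
Divisors of 11: 1, 11; μ(11/d) for each: -1, 1.
Σ = − 4^1 + 4^11 = 4194300.
N = 4194300/11 = 381300.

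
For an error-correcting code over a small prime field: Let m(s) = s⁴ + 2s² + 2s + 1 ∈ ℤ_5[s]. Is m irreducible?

Check for roots in ℤ_5: m(0) = 1; m(1) = 1; m(2) = 4; m(3) = 1; m(4) = 2.
No roots, so no linear factors.
Degree-2 irreducible divisors: test the 10 monic irreducibles of degree 2 over GF(5).
None of them divide m (all give nonzero remainder).
No irreducible factor of degree ≤ 2 exists, so m is irreducible over GF(5).

Yes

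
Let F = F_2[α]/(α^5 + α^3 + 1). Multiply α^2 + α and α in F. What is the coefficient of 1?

0

Multiply in F_2[α]: (α^2 + α)·(α) = α^3 + α^2.
Reduced: α^3 + α^2.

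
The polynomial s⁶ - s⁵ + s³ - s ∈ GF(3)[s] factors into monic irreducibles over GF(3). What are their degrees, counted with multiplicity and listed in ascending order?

Write f(s) = s⁶ - s⁵ + s³ - s.
Roots in GF(3): f(0) = 0 → root; f(1) = 0 → root; f(2) = 2.
Linear factors from roots: (s), (s - 1).
Complete factorization: f(s) = (s)·(s - 1)^2·(s³ + s² + s - 1).
Factor degrees with multiplicity: 1 + 1 + 1 + 3 = 6.

1, 1, 1, 3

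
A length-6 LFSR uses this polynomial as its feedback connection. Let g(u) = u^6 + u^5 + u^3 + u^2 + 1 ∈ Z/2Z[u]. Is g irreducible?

Check for roots in Z/2Z: g(0) = 1; g(1) = 1.
No roots, so no linear factors.
Monic irreducibles of degree 2 over GF(2): u^2 + u + 1.
None of them divide g (all give nonzero remainder).
Monic irreducibles of degree 3 over GF(2): u^3 + u + 1, u^3 + u^2 + 1.
None of them divide g (all give nonzero remainder).
No irreducible factor of degree ≤ 3 exists, so g is irreducible over GF(2).

Yes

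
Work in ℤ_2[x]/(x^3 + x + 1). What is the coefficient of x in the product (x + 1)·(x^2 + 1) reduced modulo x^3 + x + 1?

0

Multiply in ℤ_2[x]: (x + 1)·(x^2 + 1) = x^3 + x^2 + x + 1.
Reduce using x^3 ≡ x + 1 (mod x^3 + x + 1).
Reduced: x^2.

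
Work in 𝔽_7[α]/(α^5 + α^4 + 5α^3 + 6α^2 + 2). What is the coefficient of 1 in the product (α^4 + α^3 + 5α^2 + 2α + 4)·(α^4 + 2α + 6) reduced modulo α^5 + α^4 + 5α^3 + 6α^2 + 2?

0

Multiply in 𝔽_7[α]: (α^4 + α^3 + 5α^2 + 2α + 4)·(α^4 + 2α + 6) = α^8 + α^7 + 5α^6 + 4α^5 + 5α^4 + 2α^3 + 6α^2 + 6α + 3.
Reduce using α^5 ≡ 6α^4 + 2α^3 + α^2 + 5 (mod α^5 + α^4 + 5α^3 + 6α^2 + 2).
Reduced: 3α^3 + 4α^2 + 6α.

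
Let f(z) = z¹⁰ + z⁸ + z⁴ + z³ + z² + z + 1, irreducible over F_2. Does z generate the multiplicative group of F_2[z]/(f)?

|GF(2^10)^×| = 2^10 − 1 = 1023. Prime factorization: 1023 = 3·11·31.
f is primitive ⇔ z has order 1023 in GF(2)[z]/(f), i.e. z^(1023/q) ≠ 1 for each prime q | 1023.
z^(341) mod f = 1
z^(93) mod f = z⁹ + z⁸ + z⁷ + z⁶ + z⁵.
z^(33) mod f = z⁸ + z⁶ + z⁵ + z² + 1.
Since z^(341) = 1, the order of z divides 341 < 1023; not primitive.

No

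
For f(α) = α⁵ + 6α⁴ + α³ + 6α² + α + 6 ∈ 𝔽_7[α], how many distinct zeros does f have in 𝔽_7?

Evaluate at each of the 7 elements of 𝔽_7:
f(0) = 6; f(1) = 0 → root; f(2) = 0 → root; f(3) = 0 → root; f(4) = 0 → root; f(5) = 0 → root; f(6) = 1.
Roots: {1, 2, 3, 4, 5}.

5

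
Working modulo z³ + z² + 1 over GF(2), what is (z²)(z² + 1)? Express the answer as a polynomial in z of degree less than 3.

z + 1

Multiply in GF(2)[z]: (z²)·(z² + 1) = z⁴ + z².
Reduce using z³ ≡ z² + 1 (mod z³ + z² + 1).
Reduced: z + 1.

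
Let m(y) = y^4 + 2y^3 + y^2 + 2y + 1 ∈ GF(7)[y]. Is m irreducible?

No

Check for roots in GF(7): m(0) = 1; m(1) = 0 → root; m(2) = 6; m(3) = 4; m(4) = 3; m(5) = 1; m(6) = 6.
m(1) = 0, so (y − 1) divides m(y); m is reducible.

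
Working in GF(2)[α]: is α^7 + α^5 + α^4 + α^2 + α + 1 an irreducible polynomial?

Write h(α) = α^7 + α^5 + α^4 + α^2 + α + 1.
Check for roots in GF(2): h(0) = 1; h(1) = 0 → root.
h(1) = 0, so (α − 1) divides h(α); h is reducible.

No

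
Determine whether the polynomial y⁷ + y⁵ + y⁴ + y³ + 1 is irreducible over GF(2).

Yes

Write P(y) = y⁷ + y⁵ + y⁴ + y³ + 1.
Check for roots in GF(2): P(0) = 1; P(1) = 1.
No roots, so no linear factors.
Monic irreducibles of degree 2 over GF(2): y² + y + 1.
None of them divide P (all give nonzero remainder).
Monic irreducibles of degree 3 over GF(2): y³ + y + 1, y³ + y² + 1.
None of them divide P (all give nonzero remainder).
No irreducible factor of degree ≤ 3 exists, so P is irreducible over GF(2).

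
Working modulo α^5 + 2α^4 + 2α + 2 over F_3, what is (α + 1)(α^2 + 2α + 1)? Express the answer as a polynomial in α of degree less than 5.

α^3 + 1

Multiply in F_3[α]: (α + 1)·(α^2 + 2α + 1) = α^3 + 1.
Reduced: α^3 + 1.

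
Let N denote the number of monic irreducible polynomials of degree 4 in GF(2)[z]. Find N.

Gauss's count: N_{2}(4) = (1/4) Σ_{d|4} μ(4/d)·2^d.
Divisors of 4: 1, 2, 4; μ(4/d) for each: 0, -1, 1.
Σ = − 2^2 + 2^4 = 12.
N = 12/4 = 3.

3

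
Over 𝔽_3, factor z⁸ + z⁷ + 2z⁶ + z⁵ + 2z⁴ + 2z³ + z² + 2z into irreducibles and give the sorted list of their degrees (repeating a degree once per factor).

1, 1, 1, 2, 3

Write g(z) = z⁸ + z⁷ + 2z⁶ + z⁵ + 2z⁴ + 2z³ + z² + 2z.
Roots in 𝔽_3: g(0) = 0 → root; g(1) = 0 → root; g(2) = 0 → root.
Linear factors from roots: (z), (z + 2), (z + 1).
Complete factorization: g(z) = (z)·(z + 1)·(z + 2)·(z² + 1)·(z³ + z² + 2z + 1).
Factor degrees with multiplicity: 1 + 1 + 1 + 2 + 3 = 8.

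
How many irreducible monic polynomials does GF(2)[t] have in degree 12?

Gauss's count: N_{2}(12) = (1/12) Σ_{d|12} μ(12/d)·2^d.
Divisors of 12: 1, 2, 3, 4, 6, 12; μ(12/d) for each: 0, 1, 0, -1, -1, 1.
Σ = 2^2 − 2^4 − 2^6 + 2^12 = 4020.
N = 4020/12 = 335.

335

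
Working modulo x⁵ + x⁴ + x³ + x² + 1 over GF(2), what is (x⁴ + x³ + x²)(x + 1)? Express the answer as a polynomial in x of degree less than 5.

x^4 + x^3 + 1

Multiply in GF(2)[x]: (x⁴ + x³ + x²)·(x + 1) = x⁵ + x².
Reduce using x⁵ ≡ x⁴ + x³ + x² + 1 (mod x⁵ + x⁴ + x³ + x² + 1).
Reduced: x⁴ + x³ + 1.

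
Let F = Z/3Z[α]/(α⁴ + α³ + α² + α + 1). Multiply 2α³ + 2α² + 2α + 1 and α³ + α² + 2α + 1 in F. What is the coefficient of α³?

1

Multiply in Z/3Z[α]: (2α³ + 2α² + 2α + 1)·(α³ + α² + 2α + 1) = 2α⁶ + α⁵ + 2α⁴ + α² + α + 1.
Reduce using α⁴ ≡ 2α³ + 2α² + 2α + 2 (mod α⁴ + α³ + α² + α + 1).
Reduced: α³ + 2α² + α.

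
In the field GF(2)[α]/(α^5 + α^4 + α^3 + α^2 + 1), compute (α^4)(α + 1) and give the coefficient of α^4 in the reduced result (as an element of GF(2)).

0

Multiply in GF(2)[α]: (α^4)·(α + 1) = α^5 + α^4.
Reduce using α^5 ≡ α^4 + α^3 + α^2 + 1 (mod α^5 + α^4 + α^3 + α^2 + 1).
Reduced: α^3 + α^2 + 1.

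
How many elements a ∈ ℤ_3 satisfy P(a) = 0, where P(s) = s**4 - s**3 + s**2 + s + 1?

2

Evaluate at each of the 3 elements of ℤ_3:
P(0) = 1; P(1) = 0 → root; P(2) = 0 → root.
Roots: {1, 2}.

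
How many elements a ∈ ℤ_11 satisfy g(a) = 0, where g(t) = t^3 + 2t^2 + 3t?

3

Evaluate at each of the 11 elements of ℤ_11:
g(0) = 0 → root; g(1) = 6; g(2) = 0 → root; g(3) = 10; g(4) = 9; g(5) = 3; g(6) = 9; g(7) = 0 → root; g(8) = 4; g(9) = 5; g(10) = 9.
Roots: {0, 2, 7}.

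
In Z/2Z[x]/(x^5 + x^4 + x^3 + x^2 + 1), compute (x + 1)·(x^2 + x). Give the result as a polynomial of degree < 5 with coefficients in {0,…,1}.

x^3 + x

Multiply in Z/2Z[x]: (x + 1)·(x^2 + x) = x^3 + x.
Reduced: x^3 + x.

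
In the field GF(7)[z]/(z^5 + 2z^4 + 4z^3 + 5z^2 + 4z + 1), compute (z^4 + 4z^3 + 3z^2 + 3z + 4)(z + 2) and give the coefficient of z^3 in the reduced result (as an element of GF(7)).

Multiply in GF(7)[z]: (z^4 + 4z^3 + 3z^2 + 3z + 4)·(z + 2) = z^5 + 6z^4 + 4z^3 + 2z^2 + 3z + 1.
Reduce using z^5 ≡ 5z^4 + 3z^3 + 2z^2 + 3z + 6 (mod z^5 + 2z^4 + 4z^3 + 5z^2 + 4z + 1).
Reduced: 4z^4 + 4z^2 + 6z.

0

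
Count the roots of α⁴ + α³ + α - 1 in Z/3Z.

0

Write P(α) = α⁴ + α³ + α - 1.
Evaluate at each of the 3 elements of Z/3Z:
P(0) = 2; P(1) = 2; P(2) = 1.
No element is a root.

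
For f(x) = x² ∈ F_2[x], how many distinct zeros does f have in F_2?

1

Evaluate at each of the 2 elements of F_2:
f(0) = 0 → root; f(1) = 1.
Roots: {0}.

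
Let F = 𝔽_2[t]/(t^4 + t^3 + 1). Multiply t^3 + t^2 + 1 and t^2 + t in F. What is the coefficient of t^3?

Multiply in 𝔽_2[t]: (t^3 + t^2 + 1)·(t^2 + t) = t^5 + t^3 + t^2 + t.
Reduce using t^4 ≡ t^3 + 1 (mod t^4 + t^3 + 1).
Reduced: t^2 + 1.

0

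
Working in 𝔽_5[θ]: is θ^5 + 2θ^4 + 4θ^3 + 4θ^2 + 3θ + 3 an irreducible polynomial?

Yes

Write m(θ) = θ^5 + 2θ^4 + 4θ^3 + 4θ^2 + 3θ + 3.
Check for roots in 𝔽_5: m(0) = 3; m(1) = 2; m(2) = 1; m(3) = 1; m(4) = 1.
No roots, so no linear factors.
Degree-2 irreducible divisors: test the 10 monic irreducibles of degree 2 over GF(5).
None of them divide m (all give nonzero remainder).
No irreducible factor of degree ≤ 2 exists, so m is irreducible over GF(5).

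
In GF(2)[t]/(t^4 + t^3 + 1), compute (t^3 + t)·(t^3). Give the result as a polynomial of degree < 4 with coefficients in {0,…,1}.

Multiply in GF(2)[t]: (t^3 + t)·(t^3) = t^6 + t^4.
Reduce using t^4 ≡ t^3 + 1 (mod t^4 + t^3 + 1).
Reduced: t^2 + t.

t^2 + t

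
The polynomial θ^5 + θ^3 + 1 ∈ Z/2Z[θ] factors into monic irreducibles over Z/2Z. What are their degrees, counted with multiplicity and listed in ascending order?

Write h(θ) = θ^5 + θ^3 + 1.
Roots in Z/2Z: h(0) = 1; h(1) = 1.
Complete factorization: h(θ) = (θ^5 + θ^3 + 1).
Factor degrees with multiplicity: 5 = 5.

5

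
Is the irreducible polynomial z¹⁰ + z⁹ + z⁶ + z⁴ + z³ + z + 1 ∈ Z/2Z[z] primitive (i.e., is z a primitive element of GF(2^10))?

Write f(z) = z¹⁰ + z⁹ + z⁶ + z⁴ + z³ + z + 1.
|GF(2^10)^×| = 2^10 − 1 = 1023. Prime factorization: 1023 = 3·11·31.
f is primitive ⇔ z has order 1023 in GF(2)[z]/(f), i.e. z^(1023/q) ≠ 1 for each prime q | 1023.
z^(341) mod f = z⁷ + z⁵ + z³.
z^(93) mod f = z⁹ + z⁷ + z⁶ + z³ + z² + 1.
z^(33) mod f = z⁹ + z⁷ + z⁶ + z³ + z² + z + 1.
None equal 1, so z has full order 1023; f is primitive.

Yes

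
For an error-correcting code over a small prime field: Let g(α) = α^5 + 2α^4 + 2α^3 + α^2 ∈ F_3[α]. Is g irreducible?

Check for roots in F_3: g(0) = 0 → root; g(1) = 0 → root; g(2) = 0 → root.
g(0) = 0, so (α) divides g(α); g is reducible.

No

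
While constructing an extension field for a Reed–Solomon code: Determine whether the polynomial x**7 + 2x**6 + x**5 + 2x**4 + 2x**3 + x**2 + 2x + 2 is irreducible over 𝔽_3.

Write P(x) = x**7 + 2x**6 + x**5 + 2x**4 + 2x**3 + x**2 + 2x + 2.
Check for roots in 𝔽_3: P(0) = 2; P(1) = 1; P(2) = 1.
No roots, so no linear factors.
Monic irreducibles of degree 2 over GF(3): x**2 + 1, x**2 + x + 2, x**2 + 2x + 2.
None of them divide P (all give nonzero remainder).
Degree-3 irreducible divisors: test the 8 monic irreducibles of degree 3 over GF(3).
None of them divide P (all give nonzero remainder).
No irreducible factor of degree ≤ 3 exists, so P is irreducible over GF(3).

Yes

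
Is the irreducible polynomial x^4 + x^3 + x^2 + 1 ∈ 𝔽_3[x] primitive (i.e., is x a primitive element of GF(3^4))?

No

Write f(x) = x^4 + x^3 + x^2 + 1.
|GF(3^4)^×| = 3^4 − 1 = 80. Prime factorization: 80 = 2^4·5.
f is primitive ⇔ x has order 80 in GF(3)[x]/(f), i.e. x^(80/q) ≠ 1 for each prime q | 80.
x^(40) mod f = 1
x^(16) mod f = 2x^3 + x^2 + x.
Since x^(40) = 1, the order of x divides 40 < 80; not primitive.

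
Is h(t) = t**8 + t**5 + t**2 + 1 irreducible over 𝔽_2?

No

Check for roots in 𝔽_2: h(0) = 1; h(1) = 0 → root.
h(1) = 0, so (t − 1) divides h(t); h is reducible.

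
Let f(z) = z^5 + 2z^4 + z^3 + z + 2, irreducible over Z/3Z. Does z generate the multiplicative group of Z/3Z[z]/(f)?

No

|GF(3^5)^×| = 3^5 − 1 = 242. Prime factorization: 242 = 2·11^2.
f is primitive ⇔ z has order 242 in GF(3)[z]/(f), i.e. z^(242/q) ≠ 1 for each prime q | 242.
z^(121) mod f = 1
z^(22) mod f = z^4 + z^3 + z^2 + 1.
Since z^(121) = 1, the order of z divides 121 < 242; not primitive.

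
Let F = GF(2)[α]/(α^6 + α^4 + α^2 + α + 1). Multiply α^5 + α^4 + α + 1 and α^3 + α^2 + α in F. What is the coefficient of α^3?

1

Multiply in GF(2)[α]: (α^5 + α^4 + α + 1)·(α^3 + α^2 + α) = α^8 + α^5 + α^4 + α.
Reduce using α^6 ≡ α^4 + α^2 + α + 1 (mod α^6 + α^4 + α^2 + α + 1).
Reduced: α^5 + α^4 + α^3 + 1.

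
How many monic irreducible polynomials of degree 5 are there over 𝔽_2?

6

The number of monic irreducibles of degree 5 over GF(2) is (1/5)·Σ_{d∣5} μ(5/d) 2^d.
Divisors of 5: 1, 5; μ(5/d) for each: -1, 1.
Σ = − 2^1 + 2^5 = 30.
N = 30/5 = 6.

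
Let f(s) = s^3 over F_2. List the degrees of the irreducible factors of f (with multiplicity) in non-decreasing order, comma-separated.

Roots in F_2: f(0) = 0 → root; f(1) = 1.
Linear factors from roots: (s).
Complete factorization: f(s) = (s)^3.
Factor degrees with multiplicity: 1 + 1 + 1 = 3.

1, 1, 1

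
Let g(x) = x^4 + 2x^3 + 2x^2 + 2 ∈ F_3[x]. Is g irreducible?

Check for roots in F_3: g(0) = 2; g(1) = 1; g(2) = 0 → root.
g(2) = 0, so (x − 2) divides g(x); g is reducible.

No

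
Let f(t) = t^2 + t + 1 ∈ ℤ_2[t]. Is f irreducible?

Check for roots in ℤ_2: f(0) = 1; f(1) = 1.
No roots. A degree-2 polynomial over a field with no linear factor is irreducible.

Yes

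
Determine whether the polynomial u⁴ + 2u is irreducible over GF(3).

Write f(u) = u⁴ + 2u.
Check for roots in GF(3): f(0) = 0 → root; f(1) = 0 → root; f(2) = 2.
f(0) = 0, so (u) divides f(u); f is reducible.

No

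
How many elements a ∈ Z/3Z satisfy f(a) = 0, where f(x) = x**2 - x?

Evaluate at each of the 3 elements of Z/3Z:
f(0) = 0 → root; f(1) = 0 → root; f(2) = 2.
Roots: {0, 1}.

2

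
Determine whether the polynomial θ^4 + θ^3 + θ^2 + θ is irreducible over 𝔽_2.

Write f(θ) = θ^4 + θ^3 + θ^2 + θ.
Check for roots in 𝔽_2: f(0) = 0 → root; f(1) = 0 → root.
f(0) = 0, so (θ) divides f(θ); f is reducible.

No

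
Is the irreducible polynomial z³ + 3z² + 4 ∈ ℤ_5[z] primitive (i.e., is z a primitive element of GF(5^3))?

Write f(z) = z³ + 3z² + 4.
|GF(5^3)^×| = 5^3 − 1 = 124. Prime factorization: 124 = 2^2·31.
f is primitive ⇔ z has order 124 in GF(5)[z]/(f), i.e. z^(124/q) ≠ 1 for each prime q | 124.
z^(62) mod f = 1
z^(4) mod f = 4z² + z + 2.
Since z^(62) = 1, the order of z divides 62 < 124; not primitive.

No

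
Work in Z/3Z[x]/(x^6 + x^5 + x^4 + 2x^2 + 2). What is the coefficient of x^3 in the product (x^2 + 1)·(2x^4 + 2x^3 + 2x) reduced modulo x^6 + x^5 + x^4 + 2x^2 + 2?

1

Multiply in Z/3Z[x]: (x^2 + 1)·(2x^4 + 2x^3 + 2x) = 2x^6 + 2x^5 + 2x^4 + x^3 + 2x.
Reduce using x^6 ≡ 2x^5 + 2x^4 + x^2 + 1 (mod x^6 + x^5 + x^4 + 2x^2 + 2).
Reduced: x^3 + 2x^2 + 2x + 2.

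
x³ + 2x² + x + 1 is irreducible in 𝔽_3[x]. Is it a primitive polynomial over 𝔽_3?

Write f(x) = x³ + 2x² + x + 1.
|GF(3^3)^×| = 3^3 − 1 = 26. Prime factorization: 26 = 2·13.
f is primitive ⇔ x has order 26 in GF(3)[x]/(f), i.e. x^(26/q) ≠ 1 for each prime q | 26.
x^(13) mod f = 2.
x^(2) mod f = x².
None equal 1, so x has full order 26; f is primitive.

Yes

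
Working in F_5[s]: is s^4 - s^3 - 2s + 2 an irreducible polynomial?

Write f(s) = s^4 - s^3 - 2s + 2.
Check for roots in F_5: f(0) = 2; f(1) = 0 → root; f(2) = 1; f(3) = 0 → root; f(4) = 1.
f(1) = 0, so (s − 1) divides f(s); f is reducible.

No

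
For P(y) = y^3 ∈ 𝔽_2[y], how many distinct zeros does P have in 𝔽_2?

1

Evaluate at each of the 2 elements of 𝔽_2:
P(0) = 0 → root; P(1) = 1.
Roots: {0}.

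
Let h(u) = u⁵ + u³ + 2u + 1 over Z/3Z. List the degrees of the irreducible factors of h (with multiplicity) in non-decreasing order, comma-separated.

1, 2, 2

Roots in Z/3Z: h(0) = 1; h(1) = 2; h(2) = 0 → root.
Linear factors from roots: (u + 1).
Complete factorization: h(u) = (u + 1)·(u² + u + 2)^2.
Factor degrees with multiplicity: 1 + 2 + 2 = 5.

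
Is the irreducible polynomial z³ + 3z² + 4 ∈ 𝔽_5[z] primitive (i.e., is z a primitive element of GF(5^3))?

Write f(z) = z³ + 3z² + 4.
|GF(5^3)^×| = 5^3 − 1 = 124. Prime factorization: 124 = 2^2·31.
f is primitive ⇔ z has order 124 in GF(5)[z]/(f), i.e. z^(124/q) ≠ 1 for each prime q | 124.
z^(62) mod f = 1
z^(4) mod f = 4z² + z + 2.
Since z^(62) = 1, the order of z divides 62 < 124; not primitive.

No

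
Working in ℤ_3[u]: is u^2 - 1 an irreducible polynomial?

No

Write g(u) = u^2 - 1.
Check for roots in ℤ_3: g(0) = 2; g(1) = 0 → root; g(2) = 0 → root.
g(1) = 0, so (u − 1) divides g(u); g is reducible.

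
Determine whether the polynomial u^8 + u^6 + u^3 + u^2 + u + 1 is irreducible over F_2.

Write h(u) = u^8 + u^6 + u^3 + u^2 + u + 1.
Check for roots in F_2: h(0) = 1; h(1) = 0 → root.
h(1) = 0, so (u − 1) divides h(u); h is reducible.

No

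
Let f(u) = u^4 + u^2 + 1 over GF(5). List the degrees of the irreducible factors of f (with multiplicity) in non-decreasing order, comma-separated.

Roots in GF(5): f(0) = 1; f(1) = 3; f(2) = 1; f(3) = 1; f(4) = 3.
Complete factorization: f(u) = (u^2 + u + 1)·(u^2 + 4u + 1).
Factor degrees with multiplicity: 2 + 2 = 4.

2, 2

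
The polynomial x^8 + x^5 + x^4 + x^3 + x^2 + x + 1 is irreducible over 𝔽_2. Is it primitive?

No

Write f(x) = x^8 + x^5 + x^4 + x^3 + x^2 + x + 1.
|GF(2^8)^×| = 2^8 − 1 = 255. Prime factorization: 255 = 3·5·17.
f is primitive ⇔ x has order 255 in GF(2)[x]/(f), i.e. x^(255/q) ≠ 1 for each prime q | 255.
x^(85) mod f = 1
x^(51) mod f = x^7 + x^5 + x^3 + x^2 + x + 1.
x^(15) mod f = x^6 + x^3 + x + 1.
Since x^(85) = 1, the order of x divides 85 < 255; not primitive.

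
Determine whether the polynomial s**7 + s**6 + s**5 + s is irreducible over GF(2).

No

Write g(s) = s**7 + s**6 + s**5 + s.
Check for roots in GF(2): g(0) = 0 → root; g(1) = 0 → root.
g(0) = 0, so (s) divides g(s); g is reducible.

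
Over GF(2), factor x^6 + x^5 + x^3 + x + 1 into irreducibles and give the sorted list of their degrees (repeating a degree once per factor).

Write h(x) = x^6 + x^5 + x^3 + x + 1.
Roots in GF(2): h(0) = 1; h(1) = 1.
Complete factorization: h(x) = (x^2 + x + 1)^3.
Factor degrees with multiplicity: 2 + 2 + 2 = 6.

2, 2, 2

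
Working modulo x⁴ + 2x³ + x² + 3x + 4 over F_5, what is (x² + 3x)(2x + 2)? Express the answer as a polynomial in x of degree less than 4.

2x^3 + 3x^2 + x

Multiply in F_5[x]: (x² + 3x)·(2x + 2) = 2x³ + 3x² + x.
Reduced: 2x³ + 3x² + x.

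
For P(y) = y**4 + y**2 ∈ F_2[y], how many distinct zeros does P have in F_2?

Evaluate at each of the 2 elements of F_2:
P(0) = 0 → root; P(1) = 0 → root.
Roots: {0, 1}.

2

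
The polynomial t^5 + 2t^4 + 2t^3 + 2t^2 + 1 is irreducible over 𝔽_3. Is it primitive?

No

Write f(t) = t^5 + 2t^4 + 2t^3 + 2t^2 + 1.
|GF(3^5)^×| = 3^5 − 1 = 242. Prime factorization: 242 = 2·11^2.
f is primitive ⇔ t has order 242 in GF(3)[t]/(f), i.e. t^(242/q) ≠ 1 for each prime q | 242.
t^(121) mod f = 2.
t^(22) mod f = 1
Since t^(22) = 1, the order of t divides 22 < 242; not primitive.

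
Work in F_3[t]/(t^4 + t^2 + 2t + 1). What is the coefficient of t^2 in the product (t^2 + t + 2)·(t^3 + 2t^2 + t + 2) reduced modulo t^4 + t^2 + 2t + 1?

2

Multiply in F_3[t]: (t^2 + t + 2)·(t^3 + 2t^2 + t + 2) = t^5 + 2t^3 + t^2 + t + 1.
Reduce using t^4 ≡ 2t^2 + t + 2 (mod t^4 + t^2 + 2t + 1).
Reduced: t^3 + 2t^2 + 1.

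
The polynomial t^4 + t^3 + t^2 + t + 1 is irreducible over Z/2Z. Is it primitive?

Write f(t) = t^4 + t^3 + t^2 + t + 1.
|GF(2^4)^×| = 2^4 − 1 = 15. Prime factorization: 15 = 3·5.
f is primitive ⇔ t has order 15 in GF(2)[t]/(f), i.e. t^(15/q) ≠ 1 for each prime q | 15.
t^(5) mod f = 1
t^(3) mod f = t^3.
Since t^(5) = 1, the order of t divides 5 < 15; not primitive.

No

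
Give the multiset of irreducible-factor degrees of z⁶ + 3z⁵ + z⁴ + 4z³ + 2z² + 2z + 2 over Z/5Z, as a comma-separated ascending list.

1, 2, 3

Write h(z) = z⁶ + 3z⁵ + z⁴ + 4z³ + 2z² + 2z + 2.
Roots in Z/5Z: h(0) = 2; h(1) = 0 → root; h(2) = 2; h(3) = 3; h(4) = 2.
Linear factors from roots: (z + 4).
Complete factorization: h(z) = (z + 4)·(z² + 4z + 1)·(z³ + 4z + 3).
Factor degrees with multiplicity: 1 + 2 + 3 = 6.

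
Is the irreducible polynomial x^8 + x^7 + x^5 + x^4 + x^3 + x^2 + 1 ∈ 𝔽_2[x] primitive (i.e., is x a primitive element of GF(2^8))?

Write f(x) = x^8 + x^7 + x^5 + x^4 + x^3 + x^2 + 1.
|GF(2^8)^×| = 2^8 − 1 = 255. Prime factorization: 255 = 3·5·17.
f is primitive ⇔ x has order 255 in GF(2)[x]/(f), i.e. x^(255/q) ≠ 1 for each prime q | 255.
x^(85) mod f = 1
x^(51) mod f = x^7 + x^6 + x^2 + 1.
x^(15) mod f = x^7 + x^4 + x^2.
Since x^(85) = 1, the order of x divides 85 < 255; not primitive.

No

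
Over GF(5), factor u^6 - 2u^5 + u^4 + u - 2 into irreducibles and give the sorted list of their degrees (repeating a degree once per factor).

Write f(u) = u^6 - 2u^5 + u^4 + u - 2.
Roots in GF(5): f(0) = 3; f(1) = 4; f(2) = 1; f(3) = 0 → root; f(4) = 1.
Linear factors from roots: (u + 2).
Complete factorization: f(u) = (u + 2)·(u^2 - u + 2)·(u^3 + 2u^2 - u + 2).
Factor degrees with multiplicity: 1 + 2 + 3 = 6.

1, 2, 3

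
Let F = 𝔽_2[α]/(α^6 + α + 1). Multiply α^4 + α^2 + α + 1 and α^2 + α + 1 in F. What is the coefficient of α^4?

Multiply in 𝔽_2[α]: (α^4 + α^2 + α + 1)·(α^2 + α + 1) = α^6 + α^5 + α^2 + 1.
Reduce using α^6 ≡ α + 1 (mod α^6 + α + 1).
Reduced: α^5 + α^2 + α.

0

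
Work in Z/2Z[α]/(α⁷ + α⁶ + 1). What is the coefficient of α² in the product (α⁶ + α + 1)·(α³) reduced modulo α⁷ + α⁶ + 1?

1

Multiply in Z/2Z[α]: (α⁶ + α + 1)·(α³) = α⁹ + α⁴ + α³.
Reduce using α⁷ ≡ α⁶ + 1 (mod α⁷ + α⁶ + 1).
Reduced: α⁶ + α⁴ + α³ + α² + α + 1.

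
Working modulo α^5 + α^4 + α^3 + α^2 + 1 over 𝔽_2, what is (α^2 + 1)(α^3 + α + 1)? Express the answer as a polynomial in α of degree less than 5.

α^4 + α^3 + α

Multiply in 𝔽_2[α]: (α^2 + 1)·(α^3 + α + 1) = α^5 + α^2 + α + 1.
Reduce using α^5 ≡ α^4 + α^3 + α^2 + 1 (mod α^5 + α^4 + α^3 + α^2 + 1).
Reduced: α^4 + α^3 + α.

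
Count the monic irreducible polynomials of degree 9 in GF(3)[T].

2184

Gauss's count: N_{3}(9) = (1/9) Σ_{d|9} μ(9/d)·3^d.
Divisors of 9: 1, 3, 9; μ(9/d) for each: 0, -1, 1.
Σ = − 3^3 + 3^9 = 19656.
N = 19656/9 = 2184.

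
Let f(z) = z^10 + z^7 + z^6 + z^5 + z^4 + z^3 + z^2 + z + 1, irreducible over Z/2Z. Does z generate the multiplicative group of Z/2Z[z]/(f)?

Yes

|GF(2^10)^×| = 2^10 − 1 = 1023. Prime factorization: 1023 = 3·11·31.
f is primitive ⇔ z has order 1023 in GF(2)[z]/(f), i.e. z^(1023/q) ≠ 1 for each prime q | 1023.
z^(341) mod f = z^8 + z^7 + z^4 + z^3 + z^2 + z + 1.
z^(93) mod f = z^9 + z^8 + z^6 + z^4 + 1.
z^(33) mod f = z^8 + z^6 + z^4 + z^3 + z.
None equal 1, so z has full order 1023; f is primitive.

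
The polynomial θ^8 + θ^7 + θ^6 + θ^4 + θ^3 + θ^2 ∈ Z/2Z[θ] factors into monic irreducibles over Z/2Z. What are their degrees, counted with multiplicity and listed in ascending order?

Write f(θ) = θ^8 + θ^7 + θ^6 + θ^4 + θ^3 + θ^2.
Roots in Z/2Z: f(0) = 0 → root; f(1) = 0 → root.
Linear factors from roots: (θ), (θ + 1).
Complete factorization: f(θ) = (θ)^2·(θ + 1)^4·(θ^2 + θ + 1).
Factor degrees with multiplicity: 1 + 1 + 1 + 1 + 1 + 1 + 2 = 8.

1, 1, 1, 1, 1, 1, 2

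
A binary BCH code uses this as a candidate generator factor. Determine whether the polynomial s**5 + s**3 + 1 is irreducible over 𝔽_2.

Write P(s) = s**5 + s**3 + 1.
Check for roots in 𝔽_2: P(0) = 1; P(1) = 1.
No roots, so no linear factors.
Monic irreducibles of degree 2 over GF(2): s**2 + s + 1.
None of them divide P (all give nonzero remainder).
No irreducible factor of degree ≤ 2 exists, so P is irreducible over GF(2).

Yes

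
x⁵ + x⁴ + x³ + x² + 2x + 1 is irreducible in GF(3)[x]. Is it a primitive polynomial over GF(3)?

Write f(x) = x⁵ + x⁴ + x³ + x² + 2x + 1.
|GF(3^5)^×| = 3^5 − 1 = 242. Prime factorization: 242 = 2·11^2.
f is primitive ⇔ x has order 242 in GF(3)[x]/(f), i.e. x^(242/q) ≠ 1 for each prime q | 242.
x^(121) mod f = 2.
x^(22) mod f = x⁴ + x² + x + 2.
None equal 1, so x has full order 242; f is primitive.

Yes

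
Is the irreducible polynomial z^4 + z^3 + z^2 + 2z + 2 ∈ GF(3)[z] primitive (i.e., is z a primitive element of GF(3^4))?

Yes

Write f(z) = z^4 + z^3 + z^2 + 2z + 2.
|GF(3^4)^×| = 3^4 − 1 = 80. Prime factorization: 80 = 2^4·5.
f is primitive ⇔ z has order 80 in GF(3)[z]/(f), i.e. z^(80/q) ≠ 1 for each prime q | 80.
z^(40) mod f = 2.
z^(16) mod f = 2z^3 + 1.
None equal 1, so z has full order 80; f is primitive.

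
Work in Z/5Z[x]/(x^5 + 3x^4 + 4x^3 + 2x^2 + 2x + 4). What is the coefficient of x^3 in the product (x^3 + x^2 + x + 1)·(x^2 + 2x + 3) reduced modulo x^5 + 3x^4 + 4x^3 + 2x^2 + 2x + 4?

2

Multiply in Z/5Z[x]: (x^3 + x^2 + x + 1)·(x^2 + 2x + 3) = x^5 + 3x^4 + x^3 + x^2 + 3.
Reduce using x^5 ≡ 2x^4 + x^3 + 3x^2 + 3x + 1 (mod x^5 + 3x^4 + 4x^3 + 2x^2 + 2x + 4).
Reduced: 2x^3 + 4x^2 + 3x + 4.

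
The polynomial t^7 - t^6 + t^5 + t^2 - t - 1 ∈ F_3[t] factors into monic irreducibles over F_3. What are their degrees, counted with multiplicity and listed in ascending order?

1, 3, 3

Write f(t) = t^7 - t^6 + t^5 + t^2 - t - 1.
Roots in F_3: f(0) = 2; f(1) = 0 → root; f(2) = 1.
Linear factors from roots: (t - 1).
Complete factorization: f(t) = (t - 1)·(t^3 - t - 1)^2.
Factor degrees with multiplicity: 1 + 3 + 3 = 7.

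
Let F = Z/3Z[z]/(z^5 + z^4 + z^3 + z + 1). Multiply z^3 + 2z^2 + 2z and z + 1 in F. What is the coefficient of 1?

Multiply in Z/3Z[z]: (z^3 + 2z^2 + 2z)·(z + 1) = z^4 + z^2 + 2z.
Reduced: z^4 + z^2 + 2z.

0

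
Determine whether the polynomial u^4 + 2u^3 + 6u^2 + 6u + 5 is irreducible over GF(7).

Write m(u) = u^4 + 2u^3 + 6u^2 + 6u + 5.
Check for roots in GF(7): m(0) = 5; m(1) = 6; m(2) = 3; m(3) = 2; m(4) = 5; m(5) = 3; m(6) = 4.
No roots, so no linear factors.
Degree-2 irreducible divisors: test the 21 monic irreducibles of degree 2 over GF(7).
None of them divide m (all give nonzero remainder).
No irreducible factor of degree ≤ 2 exists, so m is irreducible over GF(7).

Yes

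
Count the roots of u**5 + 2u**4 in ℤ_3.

2

Write h(u) = u**5 + 2u**4.
Evaluate at each of the 3 elements of ℤ_3:
h(0) = 0 → root; h(1) = 0 → root; h(2) = 1.
Roots: {0, 1}.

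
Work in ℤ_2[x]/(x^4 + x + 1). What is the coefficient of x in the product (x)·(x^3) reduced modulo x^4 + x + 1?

1

Multiply in ℤ_2[x]: (x)·(x^3) = x^4.
Reduce using x^4 ≡ x + 1 (mod x^4 + x + 1).
Reduced: x + 1.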